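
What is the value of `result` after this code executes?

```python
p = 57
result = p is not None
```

p = 57; result = True

True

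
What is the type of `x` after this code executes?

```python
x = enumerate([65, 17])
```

enumerate() returns an enumerate object

enumerate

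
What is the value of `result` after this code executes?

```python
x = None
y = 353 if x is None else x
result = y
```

x = None; y = 353; result = 353

353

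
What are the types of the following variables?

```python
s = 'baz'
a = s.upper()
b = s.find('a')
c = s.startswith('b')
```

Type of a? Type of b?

upper() returns str; find() returns int

str, int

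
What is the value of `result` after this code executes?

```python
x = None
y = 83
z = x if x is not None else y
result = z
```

x = None; y = 83; z = 83; result = 83

83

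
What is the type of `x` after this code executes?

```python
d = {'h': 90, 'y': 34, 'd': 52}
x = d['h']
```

Accessing dict[str, int] with str key returns int

int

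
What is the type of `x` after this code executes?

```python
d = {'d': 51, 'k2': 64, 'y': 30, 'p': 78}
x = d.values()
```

.values() returns dict_values view

dict_values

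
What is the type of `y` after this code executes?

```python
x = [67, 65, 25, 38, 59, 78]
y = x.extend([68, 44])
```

list.extend() returns None

NoneType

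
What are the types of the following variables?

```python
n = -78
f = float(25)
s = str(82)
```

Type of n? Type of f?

n is assigned a bare integer (no decimal point), so it is an int; f is assigned the result of calling float(), which returns a float

int, float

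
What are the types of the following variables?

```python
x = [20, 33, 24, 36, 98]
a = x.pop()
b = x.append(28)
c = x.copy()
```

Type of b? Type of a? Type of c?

append() returns None; pop() returns element; copy() returns list

NoneType, int, list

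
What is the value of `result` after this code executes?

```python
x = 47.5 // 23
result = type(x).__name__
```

x is float; result = 'float'

'float'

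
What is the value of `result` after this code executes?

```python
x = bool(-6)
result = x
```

x = True; result = True

True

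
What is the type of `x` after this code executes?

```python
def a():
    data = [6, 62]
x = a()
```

Function without return returns None

NoneType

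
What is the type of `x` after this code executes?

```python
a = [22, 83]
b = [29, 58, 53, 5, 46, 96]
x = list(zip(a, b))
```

list(zip()) returns a list of tuples

list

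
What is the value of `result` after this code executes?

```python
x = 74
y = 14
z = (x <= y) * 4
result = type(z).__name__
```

x is int; y is int; z is int; result = 'int'

'int'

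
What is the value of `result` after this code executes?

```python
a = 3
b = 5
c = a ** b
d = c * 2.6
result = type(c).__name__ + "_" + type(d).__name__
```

a is int; b is int; c is int; d is float; result = 'int_float'

'int_float'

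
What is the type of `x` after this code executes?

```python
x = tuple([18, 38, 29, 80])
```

tuple() constructor returns tuple

tuple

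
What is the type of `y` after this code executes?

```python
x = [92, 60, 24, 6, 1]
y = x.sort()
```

list.sort() returns None (mutates in place)

NoneType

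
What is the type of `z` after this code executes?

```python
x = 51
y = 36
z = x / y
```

int / int = float

float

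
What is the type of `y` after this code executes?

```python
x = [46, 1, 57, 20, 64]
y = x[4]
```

Indexing list[int] returns int

int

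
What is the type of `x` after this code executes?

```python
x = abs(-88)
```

abs() of int returns int

int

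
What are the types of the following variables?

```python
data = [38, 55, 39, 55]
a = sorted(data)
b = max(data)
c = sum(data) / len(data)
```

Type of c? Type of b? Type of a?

int / int = float; max of ints returns int; sorted() returns list

float, int, list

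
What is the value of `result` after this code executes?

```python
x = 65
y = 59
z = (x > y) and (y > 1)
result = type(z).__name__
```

x is int; y is int; z is bool; result = 'bool'

'bool'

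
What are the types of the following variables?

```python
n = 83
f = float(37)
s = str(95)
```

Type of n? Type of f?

n is assigned a bare integer (no decimal point), so it is an int; f is assigned the result of calling float(), which returns a float

int, float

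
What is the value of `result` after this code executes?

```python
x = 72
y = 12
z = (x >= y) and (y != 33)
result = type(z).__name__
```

x is int; y is int; z is bool; result = 'bool'

'bool'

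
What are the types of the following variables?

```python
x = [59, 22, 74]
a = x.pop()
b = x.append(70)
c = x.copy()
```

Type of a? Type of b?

pop() returns element; append() returns None

int, NoneType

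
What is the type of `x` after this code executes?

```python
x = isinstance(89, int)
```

isinstance() returns bool

bool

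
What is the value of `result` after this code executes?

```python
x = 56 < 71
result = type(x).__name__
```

x is bool; result = 'bool'

'bool'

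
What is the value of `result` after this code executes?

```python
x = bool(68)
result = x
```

x = True; result = True

True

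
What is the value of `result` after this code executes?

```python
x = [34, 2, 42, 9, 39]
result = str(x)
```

x = [34, 2, 42, 9, 39]; result = '[34, 2, 42, 9, 39]'

'[34, 2, 42, 9, 39]'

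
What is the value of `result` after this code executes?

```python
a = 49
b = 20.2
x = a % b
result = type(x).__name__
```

a is int; b is float; x is float; result = 'float'

'float'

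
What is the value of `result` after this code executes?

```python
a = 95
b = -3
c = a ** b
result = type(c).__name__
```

a is int; b is int; c is float; result = 'float'

'float'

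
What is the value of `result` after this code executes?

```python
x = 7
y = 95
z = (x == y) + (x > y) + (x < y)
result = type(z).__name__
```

x is int; y is int; z is int; result = 'int'

'int'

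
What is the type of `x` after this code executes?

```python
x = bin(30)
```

bin() returns str representation

str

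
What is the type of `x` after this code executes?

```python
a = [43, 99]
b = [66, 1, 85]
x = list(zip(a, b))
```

list(zip()) returns a list of tuples

list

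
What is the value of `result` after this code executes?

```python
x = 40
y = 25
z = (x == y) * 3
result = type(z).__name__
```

x is int; y is int; z is int; result = 'int'

'int'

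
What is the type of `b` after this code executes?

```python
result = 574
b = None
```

None has type NoneType

NoneType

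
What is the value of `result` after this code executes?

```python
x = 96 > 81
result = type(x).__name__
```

x is bool; result = 'bool'

'bool'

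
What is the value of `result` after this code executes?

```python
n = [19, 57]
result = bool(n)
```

n = [19, 57]; result = True

True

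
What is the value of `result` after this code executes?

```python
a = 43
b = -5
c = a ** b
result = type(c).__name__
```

a is int; b is int; c is float; result = 'float'

'float'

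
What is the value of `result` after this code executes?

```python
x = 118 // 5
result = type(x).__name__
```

x is int; result = 'int'

'int'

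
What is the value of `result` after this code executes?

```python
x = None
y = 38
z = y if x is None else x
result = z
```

x = None; y = 38; z = 38; result = 38

38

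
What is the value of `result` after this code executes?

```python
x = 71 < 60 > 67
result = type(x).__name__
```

x is bool; result = 'bool'

'bool'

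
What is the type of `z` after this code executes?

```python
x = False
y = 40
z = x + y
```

bool + int = int (bool is subclass of int)

int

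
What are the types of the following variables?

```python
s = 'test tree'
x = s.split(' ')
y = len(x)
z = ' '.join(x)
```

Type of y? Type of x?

len() returns int; str.split() returns list

int, list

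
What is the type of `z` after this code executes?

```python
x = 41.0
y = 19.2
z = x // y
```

float // float = float

float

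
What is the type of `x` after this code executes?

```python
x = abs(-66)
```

abs() of int returns int

int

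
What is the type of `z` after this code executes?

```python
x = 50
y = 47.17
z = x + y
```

int + float = float

float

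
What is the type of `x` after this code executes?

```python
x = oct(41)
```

oct() returns str representation

str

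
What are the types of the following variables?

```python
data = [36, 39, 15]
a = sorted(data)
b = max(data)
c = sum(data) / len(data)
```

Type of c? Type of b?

int / int = float; max of ints returns int

float, int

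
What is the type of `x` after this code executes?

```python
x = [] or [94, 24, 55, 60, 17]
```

'or' returns first truthy value (list)

list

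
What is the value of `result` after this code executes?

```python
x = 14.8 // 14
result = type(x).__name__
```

x is float; result = 'float'

'float'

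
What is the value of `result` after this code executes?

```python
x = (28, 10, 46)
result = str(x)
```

x = (28, 10, 46); result = '(28, 10, 46)'

'(28, 10, 46)'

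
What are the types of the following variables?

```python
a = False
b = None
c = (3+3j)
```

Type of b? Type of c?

b is assigned None, whose type is NoneType; c is assigned (3+3j), an int plus an imaginary literal (j suffix), which evaluates to complex

NoneType, complex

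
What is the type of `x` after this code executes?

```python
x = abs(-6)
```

abs() of int returns int

int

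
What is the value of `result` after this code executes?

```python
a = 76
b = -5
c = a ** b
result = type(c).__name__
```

a is int; b is int; c is float; result = 'float'

'float'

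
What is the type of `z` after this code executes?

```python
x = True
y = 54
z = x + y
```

bool + int = int (bool is subclass of int)

int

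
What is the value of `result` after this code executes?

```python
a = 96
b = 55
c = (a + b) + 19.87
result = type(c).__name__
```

a is int; b is int; c is float; result = 'float'

'float'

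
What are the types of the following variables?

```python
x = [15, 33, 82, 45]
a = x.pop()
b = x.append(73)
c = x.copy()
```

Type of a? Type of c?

pop() returns element; copy() returns list

int, list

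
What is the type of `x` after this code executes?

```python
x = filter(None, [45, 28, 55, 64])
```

filter() returns a filter object

filter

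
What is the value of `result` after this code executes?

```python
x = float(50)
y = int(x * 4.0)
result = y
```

x = 50.0; y = 200; result = 200

200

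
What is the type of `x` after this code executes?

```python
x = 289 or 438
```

'or' returns first truthy value (int)

int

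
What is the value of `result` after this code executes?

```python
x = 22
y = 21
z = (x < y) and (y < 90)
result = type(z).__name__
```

x is int; y is int; z is bool; result = 'bool'

'bool'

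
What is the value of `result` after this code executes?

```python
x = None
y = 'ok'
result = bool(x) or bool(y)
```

x = None; y = 'ok'; result = True

True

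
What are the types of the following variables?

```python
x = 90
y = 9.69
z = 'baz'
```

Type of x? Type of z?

x is assigned a bare integer (no decimal point), so it is an int; z is assigned a quoted string literal, so it is a str

int, str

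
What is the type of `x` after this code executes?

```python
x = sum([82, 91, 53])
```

sum() of ints returns int

int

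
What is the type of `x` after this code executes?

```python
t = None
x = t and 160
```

'and' returns first falsy value (None)

NoneType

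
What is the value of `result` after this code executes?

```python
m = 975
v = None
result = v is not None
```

m = 975; v = None; result = False

False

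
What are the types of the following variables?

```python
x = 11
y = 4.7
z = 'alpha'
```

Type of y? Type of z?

y is assigned a number with a decimal point, so it is a float; z is assigned a quoted string literal, so it is a str

float, str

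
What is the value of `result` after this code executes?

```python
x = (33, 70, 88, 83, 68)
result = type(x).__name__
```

x is tuple; result = 'tuple'

'tuple'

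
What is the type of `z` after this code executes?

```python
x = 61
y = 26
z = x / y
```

int / int = float

float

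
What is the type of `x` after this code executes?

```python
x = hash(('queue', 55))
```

hash() returns int

int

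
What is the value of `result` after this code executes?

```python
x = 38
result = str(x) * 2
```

x = 38; result = '3838'

'3838'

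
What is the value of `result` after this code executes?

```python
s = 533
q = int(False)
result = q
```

s = 533; q = 0; result = 0

0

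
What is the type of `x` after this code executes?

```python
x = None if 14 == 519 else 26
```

14 == 519 is False, so the else branch is taken

int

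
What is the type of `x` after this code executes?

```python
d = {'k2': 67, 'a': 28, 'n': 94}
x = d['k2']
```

Accessing dict[str, int] with str key returns int

int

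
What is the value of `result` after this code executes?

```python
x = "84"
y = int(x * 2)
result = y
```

x = '84'; y = 8484; result = 8484

8484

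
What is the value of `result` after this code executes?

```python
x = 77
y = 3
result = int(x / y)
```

x = 77; y = 3; result = 25

25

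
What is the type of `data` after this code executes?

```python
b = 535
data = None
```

None has type NoneType

NoneType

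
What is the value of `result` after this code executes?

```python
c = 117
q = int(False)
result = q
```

c = 117; q = 0; result = 0

0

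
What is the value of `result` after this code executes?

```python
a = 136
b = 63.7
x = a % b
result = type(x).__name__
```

a is int; b is float; x is float; result = 'float'

'float'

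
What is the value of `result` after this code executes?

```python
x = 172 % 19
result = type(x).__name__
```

x is int; result = 'int'

'int'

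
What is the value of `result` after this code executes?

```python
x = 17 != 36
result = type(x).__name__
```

x is bool; result = 'bool'

'bool'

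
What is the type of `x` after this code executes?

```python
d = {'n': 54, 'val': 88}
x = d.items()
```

dict.items() returns dict_items view

dict_items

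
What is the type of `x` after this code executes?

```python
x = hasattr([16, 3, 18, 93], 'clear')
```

hasattr() returns bool

bool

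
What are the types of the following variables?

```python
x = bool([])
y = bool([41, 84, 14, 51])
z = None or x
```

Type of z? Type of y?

None or bool returns the bool; bool() returns bool

bool, bool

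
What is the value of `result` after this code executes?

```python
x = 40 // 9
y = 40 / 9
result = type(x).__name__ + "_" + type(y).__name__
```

x is int; y is float; result = 'int_float'

'int_float'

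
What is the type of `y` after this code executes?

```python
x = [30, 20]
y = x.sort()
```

list.sort() returns None (mutates in place)

NoneType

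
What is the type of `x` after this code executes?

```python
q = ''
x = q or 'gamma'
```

'or' returns first truthy value (str)

str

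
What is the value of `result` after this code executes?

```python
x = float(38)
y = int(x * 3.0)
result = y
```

x = 38.0; y = 114; result = 114

114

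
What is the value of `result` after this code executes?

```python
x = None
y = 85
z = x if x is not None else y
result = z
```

x = None; y = 85; z = 85; result = 85

85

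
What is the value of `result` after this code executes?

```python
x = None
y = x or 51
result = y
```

x = None; y = 51; result = 51

51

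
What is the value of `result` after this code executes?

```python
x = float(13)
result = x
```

x = 13.0; result = 13.0

13.0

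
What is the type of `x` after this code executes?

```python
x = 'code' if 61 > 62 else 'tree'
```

Both branches of conditional are str

str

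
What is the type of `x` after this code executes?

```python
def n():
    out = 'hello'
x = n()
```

Function without return returns None

NoneType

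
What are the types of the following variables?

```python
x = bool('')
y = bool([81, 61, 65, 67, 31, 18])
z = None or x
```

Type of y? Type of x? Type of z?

bool() returns bool; bool() returns bool; None or bool returns the bool

bool, bool, bool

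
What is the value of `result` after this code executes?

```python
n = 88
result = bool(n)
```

n = 88; result = True

True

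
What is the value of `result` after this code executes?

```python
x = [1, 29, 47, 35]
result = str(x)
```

x = [1, 29, 47, 35]; result = '[1, 29, 47, 35]'

'[1, 29, 47, 35]'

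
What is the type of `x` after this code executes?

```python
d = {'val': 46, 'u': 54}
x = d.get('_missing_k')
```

dict.get() returns None when key not found

NoneType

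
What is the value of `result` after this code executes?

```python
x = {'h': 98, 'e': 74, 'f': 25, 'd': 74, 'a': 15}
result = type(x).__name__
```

x is dict; result = 'dict'

'dict'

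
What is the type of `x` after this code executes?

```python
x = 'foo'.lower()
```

str.lower() returns str

str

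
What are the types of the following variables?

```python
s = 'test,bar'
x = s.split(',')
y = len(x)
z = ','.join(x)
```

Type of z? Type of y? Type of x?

str.join() returns str; len() returns int; str.split() returns list

str, int, list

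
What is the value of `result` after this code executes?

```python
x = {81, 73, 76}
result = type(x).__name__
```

x is set; result = 'set'

'set'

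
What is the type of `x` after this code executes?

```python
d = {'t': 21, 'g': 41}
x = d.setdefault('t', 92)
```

dict.setdefault() returns the (existing or default) value

int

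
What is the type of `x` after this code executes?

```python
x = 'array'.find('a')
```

str.find() returns int index

int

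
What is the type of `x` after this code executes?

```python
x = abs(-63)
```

abs() of int returns int

int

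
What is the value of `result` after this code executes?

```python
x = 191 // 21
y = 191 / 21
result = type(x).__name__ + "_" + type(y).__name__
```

x is int; y is float; result = 'int_float'

'int_float'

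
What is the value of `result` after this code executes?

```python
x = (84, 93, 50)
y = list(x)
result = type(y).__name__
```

x is tuple; y is list; result = 'list'

'list'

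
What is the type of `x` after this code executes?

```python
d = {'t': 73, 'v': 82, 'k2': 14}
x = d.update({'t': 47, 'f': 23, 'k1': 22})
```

dict.update() returns None

NoneType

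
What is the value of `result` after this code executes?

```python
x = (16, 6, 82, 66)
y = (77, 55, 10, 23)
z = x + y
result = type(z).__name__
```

x is tuple; y is tuple; z is tuple; result = 'tuple'

'tuple'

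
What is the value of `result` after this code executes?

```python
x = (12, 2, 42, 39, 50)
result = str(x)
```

x = (12, 2, 42, 39, 50); result = '(12, 2, 42, 39, 50)'

'(12, 2, 42, 39, 50)'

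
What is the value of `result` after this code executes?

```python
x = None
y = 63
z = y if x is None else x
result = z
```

x = None; y = 63; z = 63; result = 63

63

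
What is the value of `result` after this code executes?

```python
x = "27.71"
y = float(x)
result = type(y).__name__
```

x is str; y is float; result = 'float'

'float'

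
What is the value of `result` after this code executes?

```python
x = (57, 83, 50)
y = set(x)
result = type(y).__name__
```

x is tuple; y is set; result = 'set'

'set'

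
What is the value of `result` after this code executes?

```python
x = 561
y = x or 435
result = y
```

x = 561; y = 561; result = 561

561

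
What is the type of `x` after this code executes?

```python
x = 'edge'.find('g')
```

str.find() returns int index

int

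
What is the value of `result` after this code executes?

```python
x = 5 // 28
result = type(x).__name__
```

x is int; result = 'int'

'int'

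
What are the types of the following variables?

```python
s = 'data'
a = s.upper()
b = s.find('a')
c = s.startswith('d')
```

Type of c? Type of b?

startswith() returns bool; find() returns int

bool, int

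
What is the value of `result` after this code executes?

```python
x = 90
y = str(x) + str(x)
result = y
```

x = 90; y = '9090'; result = '9090'

'9090'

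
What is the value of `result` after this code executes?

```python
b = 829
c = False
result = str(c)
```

b = 829; c = False; result = 'False'

'False'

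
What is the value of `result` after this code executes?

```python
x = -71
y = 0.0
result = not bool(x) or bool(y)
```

x = -71; y = 0.0; result = False

False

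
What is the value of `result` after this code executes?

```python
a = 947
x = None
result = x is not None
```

a = 947; x = None; result = False

False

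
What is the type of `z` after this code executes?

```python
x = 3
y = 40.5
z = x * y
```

int * float = float

float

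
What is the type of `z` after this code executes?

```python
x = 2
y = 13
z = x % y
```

int % int = int

int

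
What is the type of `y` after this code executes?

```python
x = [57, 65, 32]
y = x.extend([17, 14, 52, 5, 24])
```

list.extend() returns None

NoneType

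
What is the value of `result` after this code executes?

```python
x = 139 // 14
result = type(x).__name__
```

x is int; result = 'int'

'int'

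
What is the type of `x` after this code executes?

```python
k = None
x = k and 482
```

'and' returns first falsy value (None)

NoneType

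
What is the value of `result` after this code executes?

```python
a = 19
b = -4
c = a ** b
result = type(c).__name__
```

a is int; b is int; c is float; result = 'float'

'float'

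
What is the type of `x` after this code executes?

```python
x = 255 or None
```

'or' returns first truthy value

int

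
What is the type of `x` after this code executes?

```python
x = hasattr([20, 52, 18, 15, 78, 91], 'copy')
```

hasattr() returns bool

bool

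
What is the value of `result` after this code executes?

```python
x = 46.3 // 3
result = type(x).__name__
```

x is float; result = 'float'

'float'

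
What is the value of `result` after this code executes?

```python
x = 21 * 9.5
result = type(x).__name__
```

x is float; result = 'float'

'float'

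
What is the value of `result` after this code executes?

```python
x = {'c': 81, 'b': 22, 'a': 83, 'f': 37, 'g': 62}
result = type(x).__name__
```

x is dict; result = 'dict'

'dict'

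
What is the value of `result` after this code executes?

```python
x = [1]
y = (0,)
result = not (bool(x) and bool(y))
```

x = [1]; y = (0,); result = False

False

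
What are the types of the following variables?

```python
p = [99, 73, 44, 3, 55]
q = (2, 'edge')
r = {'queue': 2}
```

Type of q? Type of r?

q is assigned a tuple (parenthesized, comma-separated values); r is assigned a dict literal ({key: value})

tuple, dict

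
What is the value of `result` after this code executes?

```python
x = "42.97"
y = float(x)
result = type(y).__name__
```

x is str; y is float; result = 'float'

'float'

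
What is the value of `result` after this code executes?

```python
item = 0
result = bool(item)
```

item = 0; result = False

False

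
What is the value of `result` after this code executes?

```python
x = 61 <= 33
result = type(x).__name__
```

x is bool; result = 'bool'

'bool'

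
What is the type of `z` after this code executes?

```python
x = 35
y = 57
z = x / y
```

int / int = float

float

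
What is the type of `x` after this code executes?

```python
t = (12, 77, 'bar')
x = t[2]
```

Index 2 of tuple is a str literal

str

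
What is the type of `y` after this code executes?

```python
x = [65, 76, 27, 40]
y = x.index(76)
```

list.index() returns int

int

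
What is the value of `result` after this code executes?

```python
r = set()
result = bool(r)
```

r = set(); result = False

False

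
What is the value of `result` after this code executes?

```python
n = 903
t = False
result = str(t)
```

n = 903; t = False; result = 'False'

'False'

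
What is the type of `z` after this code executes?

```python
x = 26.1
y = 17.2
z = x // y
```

float // float = float

float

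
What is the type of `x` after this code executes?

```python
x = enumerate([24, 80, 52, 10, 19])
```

enumerate() returns an enumerate object

enumerate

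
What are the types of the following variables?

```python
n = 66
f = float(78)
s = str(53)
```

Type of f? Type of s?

f is assigned the result of calling float(), which returns a float; s is assigned the result of calling str(), which returns a str

float, str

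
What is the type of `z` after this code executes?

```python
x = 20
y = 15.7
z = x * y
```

int * float = float

float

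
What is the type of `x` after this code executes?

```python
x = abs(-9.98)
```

abs() of float returns float

float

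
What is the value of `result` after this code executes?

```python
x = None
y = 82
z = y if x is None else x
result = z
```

x = None; y = 82; z = 82; result = 82

82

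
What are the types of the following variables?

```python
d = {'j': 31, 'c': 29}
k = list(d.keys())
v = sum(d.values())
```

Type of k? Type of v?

list() converts to list; sum of ints is int

list, int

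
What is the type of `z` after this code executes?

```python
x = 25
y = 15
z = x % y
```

int % int = int

int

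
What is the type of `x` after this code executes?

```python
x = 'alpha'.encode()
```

str.encode() returns bytes

bytes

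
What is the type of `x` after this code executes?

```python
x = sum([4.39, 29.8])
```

sum() of floats returns float

float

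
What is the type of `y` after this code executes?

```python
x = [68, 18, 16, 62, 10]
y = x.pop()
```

list.pop() returns the popped element

int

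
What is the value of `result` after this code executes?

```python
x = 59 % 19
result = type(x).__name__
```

x is int; result = 'int'

'int'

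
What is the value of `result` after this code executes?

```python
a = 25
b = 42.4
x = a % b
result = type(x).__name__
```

a is int; b is float; x is float; result = 'float'

'float'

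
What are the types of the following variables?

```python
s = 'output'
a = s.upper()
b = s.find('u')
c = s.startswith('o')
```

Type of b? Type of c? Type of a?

find() returns int; startswith() returns bool; upper() returns str

int, bool, str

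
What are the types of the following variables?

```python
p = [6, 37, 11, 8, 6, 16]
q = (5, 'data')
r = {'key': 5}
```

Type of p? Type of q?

p is assigned a list literal (square brackets); q is assigned a tuple (parenthesized, comma-separated values)

list, tuple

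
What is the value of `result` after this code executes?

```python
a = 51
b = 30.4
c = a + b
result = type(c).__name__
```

a is int; b is float; c is float; result = 'float'

'float'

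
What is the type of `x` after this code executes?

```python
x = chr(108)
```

chr() returns str (single char)

str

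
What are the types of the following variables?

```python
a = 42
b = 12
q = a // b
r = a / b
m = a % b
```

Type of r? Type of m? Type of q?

/ returns float; % of ints returns int; // returns int

float, int, int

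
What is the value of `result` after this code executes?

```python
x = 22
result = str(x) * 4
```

x = 22; result = '22222222'

'22222222'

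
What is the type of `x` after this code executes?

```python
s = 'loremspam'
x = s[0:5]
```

Slicing a str returns str

str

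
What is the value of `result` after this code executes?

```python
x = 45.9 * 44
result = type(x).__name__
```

x is float; result = 'float'

'float'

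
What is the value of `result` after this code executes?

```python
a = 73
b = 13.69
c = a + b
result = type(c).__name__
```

a is int; b is float; c is float; result = 'float'

'float'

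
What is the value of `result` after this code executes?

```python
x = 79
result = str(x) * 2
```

x = 79; result = '7979'

'7979'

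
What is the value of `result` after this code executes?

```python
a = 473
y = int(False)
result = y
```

a = 473; y = 0; result = 0

0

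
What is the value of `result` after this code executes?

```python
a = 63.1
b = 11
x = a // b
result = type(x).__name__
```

a is float; b is int; x is float; result = 'float'

'float'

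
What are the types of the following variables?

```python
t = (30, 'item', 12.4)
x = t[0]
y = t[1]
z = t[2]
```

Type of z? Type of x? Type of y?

tuple[2] is float; tuple[0] is int; tuple[1] is str

float, int, str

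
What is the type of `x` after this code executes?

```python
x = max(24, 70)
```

max() of ints returns int

int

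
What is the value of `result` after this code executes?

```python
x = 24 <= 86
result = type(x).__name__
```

x is bool; result = 'bool'

'bool'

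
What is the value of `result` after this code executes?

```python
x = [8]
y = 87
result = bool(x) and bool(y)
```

x = [8]; y = 87; result = True

True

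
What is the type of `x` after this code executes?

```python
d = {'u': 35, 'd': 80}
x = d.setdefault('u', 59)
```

dict.setdefault() returns the (existing or default) value

int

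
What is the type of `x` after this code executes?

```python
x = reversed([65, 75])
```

reversed() on a list returns list_reverseiterator

list_reverseiterator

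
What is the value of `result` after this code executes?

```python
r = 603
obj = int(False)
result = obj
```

r = 603; obj = 0; result = 0

0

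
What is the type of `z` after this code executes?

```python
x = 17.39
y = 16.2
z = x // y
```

float // float = float

float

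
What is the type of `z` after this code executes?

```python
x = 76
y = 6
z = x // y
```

int // int = int

int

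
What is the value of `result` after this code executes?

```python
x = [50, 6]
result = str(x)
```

x = [50, 6]; result = '[50, 6]'

'[50, 6]'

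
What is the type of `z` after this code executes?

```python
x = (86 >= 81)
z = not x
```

'not' returns bool

bool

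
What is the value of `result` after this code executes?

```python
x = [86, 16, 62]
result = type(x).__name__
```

x is list; result = 'list'

'list'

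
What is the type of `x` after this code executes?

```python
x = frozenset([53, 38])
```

frozenset() returns frozenset

frozenset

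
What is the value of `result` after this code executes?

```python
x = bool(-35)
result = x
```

x = True; result = True

True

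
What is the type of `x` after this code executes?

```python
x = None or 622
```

'or' with None returns the other truthy value

int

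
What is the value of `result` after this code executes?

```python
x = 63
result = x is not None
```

x = 63; result = True

True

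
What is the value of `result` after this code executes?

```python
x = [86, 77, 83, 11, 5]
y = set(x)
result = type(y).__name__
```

x is list; y is set; result = 'set'

'set'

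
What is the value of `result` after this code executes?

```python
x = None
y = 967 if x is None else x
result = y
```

x = None; y = 967; result = 967

967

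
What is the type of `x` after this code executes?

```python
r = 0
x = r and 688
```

'and' returns first falsy value (0 is int)

int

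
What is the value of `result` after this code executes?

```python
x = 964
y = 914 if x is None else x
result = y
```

x = 964; y = 964; result = 964

964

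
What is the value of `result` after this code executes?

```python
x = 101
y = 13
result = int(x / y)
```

x = 101; y = 13; result = 7

7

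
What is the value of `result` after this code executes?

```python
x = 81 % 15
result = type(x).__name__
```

x is int; result = 'int'

'int'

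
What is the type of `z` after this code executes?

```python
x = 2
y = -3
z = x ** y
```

int ** negative = float

float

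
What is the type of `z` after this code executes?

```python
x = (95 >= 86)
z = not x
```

'not' returns bool

bool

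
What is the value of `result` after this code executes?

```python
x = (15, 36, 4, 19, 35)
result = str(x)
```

x = (15, 36, 4, 19, 35); result = '(15, 36, 4, 19, 35)'

'(15, 36, 4, 19, 35)'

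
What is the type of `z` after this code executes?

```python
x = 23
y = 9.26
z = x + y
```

int + float = float

float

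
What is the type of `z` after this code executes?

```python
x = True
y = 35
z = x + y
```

bool + int = int (bool is subclass of int)

int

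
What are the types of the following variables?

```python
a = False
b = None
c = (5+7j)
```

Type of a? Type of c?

a is assigned the constant False, which has type bool; c is assigned (5+7j), an int plus an imaginary literal (j suffix), which evaluates to complex

bool, complex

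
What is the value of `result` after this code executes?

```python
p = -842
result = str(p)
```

p = -842; result = '-842'

'-842'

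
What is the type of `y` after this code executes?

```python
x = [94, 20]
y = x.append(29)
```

list.append() returns None (mutates in place)

NoneType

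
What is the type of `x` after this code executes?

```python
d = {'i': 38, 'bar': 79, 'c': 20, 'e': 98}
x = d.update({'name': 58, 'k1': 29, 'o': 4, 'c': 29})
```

dict.update() returns None

NoneType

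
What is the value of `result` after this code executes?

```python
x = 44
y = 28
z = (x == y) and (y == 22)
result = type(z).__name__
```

x is int; y is int; z is bool; result = 'bool'

'bool'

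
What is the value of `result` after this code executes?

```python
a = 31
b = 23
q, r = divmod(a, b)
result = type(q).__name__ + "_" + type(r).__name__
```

a is int; b is int; q is int; r is int; result = 'int_int'

'int_int'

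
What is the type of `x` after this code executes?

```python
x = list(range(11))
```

list(range()) returns list

list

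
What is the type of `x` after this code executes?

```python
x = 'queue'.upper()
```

str.upper() returns str

str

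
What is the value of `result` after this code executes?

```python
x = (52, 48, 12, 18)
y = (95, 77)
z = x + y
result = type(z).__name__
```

x is tuple; y is tuple; z is tuple; result = 'tuple'

'tuple'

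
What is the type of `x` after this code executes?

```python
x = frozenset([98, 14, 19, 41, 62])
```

frozenset() returns frozenset

frozenset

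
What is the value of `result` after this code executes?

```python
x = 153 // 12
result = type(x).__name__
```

x is int; result = 'int'

'int'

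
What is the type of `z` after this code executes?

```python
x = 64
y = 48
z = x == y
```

Equality comparison returns bool

bool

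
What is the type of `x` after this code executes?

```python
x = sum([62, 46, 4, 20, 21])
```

sum() of ints returns int

int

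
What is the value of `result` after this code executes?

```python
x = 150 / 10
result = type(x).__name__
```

x is float; result = 'float'

'float'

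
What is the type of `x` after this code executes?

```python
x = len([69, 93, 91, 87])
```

len() always returns int

int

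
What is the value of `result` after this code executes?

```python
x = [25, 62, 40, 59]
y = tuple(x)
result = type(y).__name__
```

x is list; y is tuple; result = 'tuple'

'tuple'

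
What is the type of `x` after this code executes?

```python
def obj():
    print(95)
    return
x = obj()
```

Bare return returns None

NoneType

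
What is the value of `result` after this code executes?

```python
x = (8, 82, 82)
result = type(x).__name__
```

x is tuple; result = 'tuple'

'tuple'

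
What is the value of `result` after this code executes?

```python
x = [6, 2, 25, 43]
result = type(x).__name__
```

x is list; result = 'list'

'list'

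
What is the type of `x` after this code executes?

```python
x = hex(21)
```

hex() returns str representation

str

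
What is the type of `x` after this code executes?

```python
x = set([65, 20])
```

set() constructor returns set

set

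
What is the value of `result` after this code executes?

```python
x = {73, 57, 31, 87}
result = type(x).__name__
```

x is set; result = 'set'

'set'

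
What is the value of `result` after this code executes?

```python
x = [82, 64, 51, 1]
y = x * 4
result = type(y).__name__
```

x is list; y is list; result = 'list'

'list'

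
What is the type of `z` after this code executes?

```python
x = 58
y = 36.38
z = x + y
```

int + float = float

float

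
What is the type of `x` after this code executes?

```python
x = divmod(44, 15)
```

divmod() returns tuple of (quotient, remainder)

tuple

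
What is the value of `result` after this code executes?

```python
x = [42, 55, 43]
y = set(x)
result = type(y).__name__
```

x is list; y is set; result = 'set'

'set'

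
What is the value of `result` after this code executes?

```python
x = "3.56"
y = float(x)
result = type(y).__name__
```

x is str; y is float; result = 'float'

'float'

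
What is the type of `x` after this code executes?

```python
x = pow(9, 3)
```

pow(int, int) returns int

int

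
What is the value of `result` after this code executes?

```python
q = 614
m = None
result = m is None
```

q = 614; m = None; result = True

True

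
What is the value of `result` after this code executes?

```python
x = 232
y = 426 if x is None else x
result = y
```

x = 232; y = 232; result = 232

232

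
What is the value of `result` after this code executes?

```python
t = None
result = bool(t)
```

t = None; result = False

False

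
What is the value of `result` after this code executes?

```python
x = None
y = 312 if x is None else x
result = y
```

x = None; y = 312; result = 312

312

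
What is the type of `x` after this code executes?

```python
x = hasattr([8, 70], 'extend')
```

hasattr() returns bool

bool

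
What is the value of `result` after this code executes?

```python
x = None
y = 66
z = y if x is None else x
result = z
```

x = None; y = 66; z = 66; result = 66

66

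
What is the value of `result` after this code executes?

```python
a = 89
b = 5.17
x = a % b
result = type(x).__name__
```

a is int; b is float; x is float; result = 'float'

'float'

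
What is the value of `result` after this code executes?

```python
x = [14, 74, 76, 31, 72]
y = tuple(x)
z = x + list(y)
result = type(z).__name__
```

x is list; y is tuple; z is list; result = 'list'

'list'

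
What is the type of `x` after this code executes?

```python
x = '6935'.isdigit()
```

str.isdigit() returns bool

bool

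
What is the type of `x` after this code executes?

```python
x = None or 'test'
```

'or' with None returns the other truthy value (str)

str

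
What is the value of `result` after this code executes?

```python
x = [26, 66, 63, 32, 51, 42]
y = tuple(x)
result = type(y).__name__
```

x is list; y is tuple; result = 'tuple'

'tuple'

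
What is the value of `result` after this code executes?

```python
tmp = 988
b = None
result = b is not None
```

tmp = 988; b = None; result = False

False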